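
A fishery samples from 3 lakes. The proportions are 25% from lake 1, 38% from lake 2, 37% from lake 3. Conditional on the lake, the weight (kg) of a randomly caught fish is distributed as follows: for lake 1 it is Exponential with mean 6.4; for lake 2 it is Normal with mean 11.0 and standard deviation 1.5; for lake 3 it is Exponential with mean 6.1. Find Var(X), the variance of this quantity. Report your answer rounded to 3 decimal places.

30.257

Per component, 1: μ=6.4, E[X²]=81.92; 2: μ=11, E[X²]=123.25; 3: μ=6.1, E[X²]=74.42.
E[X] = 0.25·6.4 + 0.38·11 + 0.37·6.1 = 8.037.
E[X²] = 0.25·81.92 + 0.38·123.25 + 0.37·74.42 = 94.8504.
Var(X) = E[X²] − (E[X])² = 94.8504 − 64.5934 = 30.257.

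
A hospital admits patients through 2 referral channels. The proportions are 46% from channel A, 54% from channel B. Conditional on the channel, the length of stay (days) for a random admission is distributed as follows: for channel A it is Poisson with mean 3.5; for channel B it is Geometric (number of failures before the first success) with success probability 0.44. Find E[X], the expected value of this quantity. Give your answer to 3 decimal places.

Component means — A: 3.5; B: 1.27273.
E[X] = 0.46·3.5 + 0.54·1.27273 = 2.29727.

2.297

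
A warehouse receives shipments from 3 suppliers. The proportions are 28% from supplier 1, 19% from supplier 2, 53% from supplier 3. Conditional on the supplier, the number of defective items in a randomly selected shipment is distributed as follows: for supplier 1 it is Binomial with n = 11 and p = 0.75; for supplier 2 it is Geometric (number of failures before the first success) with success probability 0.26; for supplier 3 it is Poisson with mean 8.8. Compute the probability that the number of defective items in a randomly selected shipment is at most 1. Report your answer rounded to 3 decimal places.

Conditional on each supplier, P(X ≤ 1): 1: 8.10623e-06; 2: 0.4524; 3: 0.00147718.
By total probability, P(X ≤ 1) = 0.28·8.10623e-06 + 0.19·0.4524 + 0.53·0.00147718 = 0.0867412.

0.087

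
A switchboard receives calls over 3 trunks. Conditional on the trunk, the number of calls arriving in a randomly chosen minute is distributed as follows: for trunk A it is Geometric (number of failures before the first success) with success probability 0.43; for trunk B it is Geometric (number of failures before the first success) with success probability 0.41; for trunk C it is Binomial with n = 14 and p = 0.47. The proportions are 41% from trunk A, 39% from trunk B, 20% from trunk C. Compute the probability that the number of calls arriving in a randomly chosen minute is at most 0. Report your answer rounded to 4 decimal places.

0.3362

Conditional on each trunk, P(X ≤ 0): A: 0.43; B: 0.41; C: 0.000137995.
By total probability, P(X ≤ 0) = 0.41·0.43 + 0.39·0.41 + 0.2·0.000137995 = 0.336228.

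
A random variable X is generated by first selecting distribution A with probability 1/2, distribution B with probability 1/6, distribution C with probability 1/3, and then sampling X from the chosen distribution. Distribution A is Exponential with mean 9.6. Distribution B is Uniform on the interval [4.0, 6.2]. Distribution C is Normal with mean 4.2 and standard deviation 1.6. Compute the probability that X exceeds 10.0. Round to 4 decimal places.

Conditional on each component, P(X > 10.0): A: 0.352866; B: 0; C: 0.000144481.
By total probability, P(X > 10.0) = 0.5·0.352866 + 0.166667·0 + 0.333333·0.000144481 = 0.176481.

0.1765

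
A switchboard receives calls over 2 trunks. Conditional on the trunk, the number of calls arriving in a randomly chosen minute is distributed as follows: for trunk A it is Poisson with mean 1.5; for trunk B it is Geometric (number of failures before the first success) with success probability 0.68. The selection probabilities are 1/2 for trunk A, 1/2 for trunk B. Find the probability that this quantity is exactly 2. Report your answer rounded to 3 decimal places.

Conditional on each trunk, P(X = 2): A: 0.251021; B: 0.069632.
By total probability, P(X = 2) = 0.5·0.251021 + 0.5·0.069632 = 0.160327.

0.160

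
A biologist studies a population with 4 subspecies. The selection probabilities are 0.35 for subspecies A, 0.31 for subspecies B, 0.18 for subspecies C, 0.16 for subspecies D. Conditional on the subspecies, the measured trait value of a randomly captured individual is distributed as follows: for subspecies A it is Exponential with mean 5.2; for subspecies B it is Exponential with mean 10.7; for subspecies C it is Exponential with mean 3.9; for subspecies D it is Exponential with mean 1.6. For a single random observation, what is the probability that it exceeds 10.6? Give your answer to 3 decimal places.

0.173

Conditional on each subspecies, P(X > 10.6): A: 0.130229; B: 0.371334; C: 0.06601; D: 0.00132678.
By total probability, P(X > 10.6) = 0.35·0.130229 + 0.31·0.371334 + 0.18·0.06601 + 0.16·0.00132678 = 0.172788.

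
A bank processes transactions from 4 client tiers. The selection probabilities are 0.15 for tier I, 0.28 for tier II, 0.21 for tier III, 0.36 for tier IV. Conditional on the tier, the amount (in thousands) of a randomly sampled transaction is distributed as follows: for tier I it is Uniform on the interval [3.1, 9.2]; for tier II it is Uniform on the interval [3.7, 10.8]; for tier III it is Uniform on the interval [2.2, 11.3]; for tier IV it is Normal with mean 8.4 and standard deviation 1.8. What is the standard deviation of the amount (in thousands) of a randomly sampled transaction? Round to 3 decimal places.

2.224

Per component, I: μ=6.15, E[X²]=40.9233; II: μ=7.25, E[X²]=56.7633; III: μ=6.75, E[X²]=52.4633; IV: μ=8.4, E[X²]=73.8.
E[X] = 0.15·6.15 + 0.28·7.25 + 0.21·6.75 + 0.36·8.4 = 7.394.
E[X²] = 0.15·40.9233 + 0.28·56.7633 + 0.21·52.4633 + 0.36·73.8 = 59.6175.
Var(X) = E[X²] − (E[X])² = 59.6175 − 54.6712 = 4.9463.
SD(X) = √4.9463 = 2.22403.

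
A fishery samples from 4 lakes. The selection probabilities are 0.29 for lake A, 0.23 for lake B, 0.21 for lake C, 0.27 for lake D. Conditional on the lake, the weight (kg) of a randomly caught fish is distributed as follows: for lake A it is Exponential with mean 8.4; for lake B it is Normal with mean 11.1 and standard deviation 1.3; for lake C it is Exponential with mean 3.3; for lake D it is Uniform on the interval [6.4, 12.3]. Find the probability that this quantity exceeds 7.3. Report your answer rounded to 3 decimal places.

Conditional on each lake, P(X > 7.3): A: 0.419351; B: 0.998267; C: 0.109468; D: 0.847458.
By total probability, P(X > 7.3) = 0.29·0.419351 + 0.23·0.998267 + 0.21·0.109468 + 0.27·0.847458 = 0.603015.

0.603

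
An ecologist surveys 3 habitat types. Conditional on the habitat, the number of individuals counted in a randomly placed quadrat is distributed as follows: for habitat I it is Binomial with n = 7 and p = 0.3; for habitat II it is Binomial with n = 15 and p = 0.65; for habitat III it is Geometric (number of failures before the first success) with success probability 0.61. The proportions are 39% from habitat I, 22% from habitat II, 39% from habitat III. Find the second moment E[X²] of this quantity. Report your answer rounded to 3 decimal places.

24.526

For each component E[X²] = Var + (mean)², giving I: 5.88; II: 98.475; III: 1.45687.
Overall E[X²] = 0.39·5.88 + 0.22·98.475 + 0.39·1.45687 = 24.5259.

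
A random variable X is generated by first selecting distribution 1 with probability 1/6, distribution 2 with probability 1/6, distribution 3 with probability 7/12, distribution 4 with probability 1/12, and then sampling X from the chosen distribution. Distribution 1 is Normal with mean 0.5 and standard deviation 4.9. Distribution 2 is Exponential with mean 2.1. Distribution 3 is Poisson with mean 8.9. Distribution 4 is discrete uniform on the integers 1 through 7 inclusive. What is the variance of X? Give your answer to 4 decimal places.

Per component, 1: μ=0.5, E[X²]=24.26; 2: μ=2.1, E[X²]=8.82; 3: μ=8.9, E[X²]=88.11; 4: μ=4, E[X²]=20.
E[X] = 0.166667·0.5 + 0.166667·2.1 + 0.583333·8.9 + 0.0833333·4 = 5.95833.
E[X²] = 0.166667·24.26 + 0.166667·8.82 + 0.583333·88.11 + 0.0833333·20 = 58.5775.
Var(X) = E[X²] − (E[X])² = 58.5775 − 35.5017 = 23.0758.

23.0758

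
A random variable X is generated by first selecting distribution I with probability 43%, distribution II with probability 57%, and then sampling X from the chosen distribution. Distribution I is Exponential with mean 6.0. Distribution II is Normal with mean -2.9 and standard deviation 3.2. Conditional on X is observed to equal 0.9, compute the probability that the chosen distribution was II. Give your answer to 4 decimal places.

0.3627

Likelihoods f(0.9 | ·): I: 0.143451; II: 0.0615954.
Posterior ∝ prior × likelihood. Numerator for II: 0.57·0.0615954 = 0.0351094.
Normalizing constant: 0.43·0.143451 + 0.57·0.0615954 = 0.0967935.
P(II | observation) = 0.0351094 / 0.0967935 = 0.362725.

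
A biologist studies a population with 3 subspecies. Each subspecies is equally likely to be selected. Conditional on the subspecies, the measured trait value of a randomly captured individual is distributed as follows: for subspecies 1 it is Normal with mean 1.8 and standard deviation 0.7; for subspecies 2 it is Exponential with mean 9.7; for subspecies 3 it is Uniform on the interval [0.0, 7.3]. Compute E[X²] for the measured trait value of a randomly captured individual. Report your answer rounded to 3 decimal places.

69.891

For each component E[X²] = Var + (mean)², giving 1: 3.73; 2: 188.18; 3: 17.7633.
Overall E[X²] = 0.333333·3.73 + 0.333333·188.18 + 0.333333·17.7633 = 69.8911.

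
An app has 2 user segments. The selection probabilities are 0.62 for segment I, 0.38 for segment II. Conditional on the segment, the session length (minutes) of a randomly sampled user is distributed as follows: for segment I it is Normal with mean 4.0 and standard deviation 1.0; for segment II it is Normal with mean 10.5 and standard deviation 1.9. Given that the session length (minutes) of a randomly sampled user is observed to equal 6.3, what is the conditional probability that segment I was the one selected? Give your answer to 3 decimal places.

Likelihoods f(6.3 | ·): I: 0.028327; II: 0.0182424.
Posterior ∝ prior × likelihood. Numerator for I: 0.62·0.028327 = 0.0175628.
Normalizing constant: 0.62·0.028327 + 0.38·0.0182424 = 0.0244949.
P(I | observation) = 0.0175628 / 0.0244949 = 0.716997.

0.717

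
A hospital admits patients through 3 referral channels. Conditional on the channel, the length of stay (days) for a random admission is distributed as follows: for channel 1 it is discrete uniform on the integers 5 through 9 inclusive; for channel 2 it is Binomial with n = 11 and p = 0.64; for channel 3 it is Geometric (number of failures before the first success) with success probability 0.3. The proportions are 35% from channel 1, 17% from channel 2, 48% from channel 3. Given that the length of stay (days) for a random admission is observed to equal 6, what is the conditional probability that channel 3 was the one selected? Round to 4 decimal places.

Likelihoods P(X=6 | ·): 1: 0.2; 2: 0.19197; 3: 0.0352947.
Posterior ∝ prior × likelihood. Numerator for 3: 0.48·0.0352947 = 0.0169415.
Normalizing constant: 0.35·0.2 + 0.17·0.19197 + 0.48·0.0352947 = 0.119576.
P(3 | observation) = 0.0169415 / 0.119576 = 0.141679.

0.1417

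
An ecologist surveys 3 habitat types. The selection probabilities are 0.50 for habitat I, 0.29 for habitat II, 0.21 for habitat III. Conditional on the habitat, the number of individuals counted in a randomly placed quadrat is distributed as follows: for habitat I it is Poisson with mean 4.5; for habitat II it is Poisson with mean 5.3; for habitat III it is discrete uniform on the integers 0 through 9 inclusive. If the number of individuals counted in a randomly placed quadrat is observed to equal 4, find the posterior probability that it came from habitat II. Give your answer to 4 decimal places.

0.2911

Likelihoods P(X=4 | ·): I: 0.189808; II: 0.164109; III: 0.1.
Posterior ∝ prior × likelihood. Numerator for II: 0.29·0.164109 = 0.0475915.
Normalizing constant: 0.5·0.189808 + 0.29·0.164109 + 0.21·0.1 = 0.163495.
P(II | observation) = 0.0475915 / 0.163495 = 0.291088.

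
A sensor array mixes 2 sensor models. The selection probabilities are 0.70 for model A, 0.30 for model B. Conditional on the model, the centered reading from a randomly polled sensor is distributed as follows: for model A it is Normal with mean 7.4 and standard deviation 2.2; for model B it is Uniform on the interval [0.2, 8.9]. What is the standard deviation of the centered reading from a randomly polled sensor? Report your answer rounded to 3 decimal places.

2.643

Per component, A: μ=7.4, E[X²]=59.6; B: μ=4.55, E[X²]=27.01.
E[X] = 0.7·7.4 + 0.3·4.55 = 6.545.
E[X²] = 0.7·59.6 + 0.3·27.01 = 49.823.
Var(X) = E[X²] − (E[X])² = 49.823 − 42.837 = 6.98598.
SD(X) = √6.98598 = 2.6431.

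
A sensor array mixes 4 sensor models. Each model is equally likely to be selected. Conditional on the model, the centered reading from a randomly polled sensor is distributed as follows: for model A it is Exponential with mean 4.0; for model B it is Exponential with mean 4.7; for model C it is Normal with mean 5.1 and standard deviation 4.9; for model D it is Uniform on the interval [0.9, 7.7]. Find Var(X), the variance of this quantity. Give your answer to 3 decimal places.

16.660

Per component, A: μ=4, E[X²]=32; B: μ=4.7, E[X²]=44.18; C: μ=5.1, E[X²]=50.02; D: μ=4.3, E[X²]=22.3433.
E[X] = 0.25·4 + 0.25·4.7 + 0.25·5.1 + 0.25·4.3 = 4.525.
E[X²] = 0.25·32 + 0.25·44.18 + 0.25·50.02 + 0.25·22.3433 = 37.1358.
Var(X) = E[X²] − (E[X])² = 37.1358 − 20.4756 = 16.6602.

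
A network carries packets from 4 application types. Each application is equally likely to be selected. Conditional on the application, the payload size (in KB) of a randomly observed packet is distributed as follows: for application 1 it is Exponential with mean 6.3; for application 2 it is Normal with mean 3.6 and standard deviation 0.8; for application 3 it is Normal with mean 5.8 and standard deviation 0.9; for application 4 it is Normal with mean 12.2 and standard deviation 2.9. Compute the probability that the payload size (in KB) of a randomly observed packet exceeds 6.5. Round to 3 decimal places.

0.388

Conditional on each application, P(X > 6.5): 1: 0.356384; 2: 0.000144481; 3: 0.21835; 4: 0.975323.
By total probability, P(X > 6.5) = 0.25·0.356384 + 0.25·0.000144481 + 0.25·0.21835 + 0.25·0.975323 = 0.38755.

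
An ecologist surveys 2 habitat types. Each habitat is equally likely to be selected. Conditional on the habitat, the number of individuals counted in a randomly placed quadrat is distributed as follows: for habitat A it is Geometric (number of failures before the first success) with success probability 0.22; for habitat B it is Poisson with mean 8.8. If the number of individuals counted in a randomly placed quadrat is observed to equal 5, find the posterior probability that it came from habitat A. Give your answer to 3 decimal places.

Likelihoods P(X=5 | ·): A: 0.0635178; B: 0.0662889.
Posterior ∝ prior × likelihood. Numerator for A: 0.5·0.0635178 = 0.0317589.
Normalizing constant: 0.5·0.0635178 + 0.5·0.0662889 = 0.0649034.
P(A | observation) = 0.0317589 / 0.0649034 = 0.489326.

0.489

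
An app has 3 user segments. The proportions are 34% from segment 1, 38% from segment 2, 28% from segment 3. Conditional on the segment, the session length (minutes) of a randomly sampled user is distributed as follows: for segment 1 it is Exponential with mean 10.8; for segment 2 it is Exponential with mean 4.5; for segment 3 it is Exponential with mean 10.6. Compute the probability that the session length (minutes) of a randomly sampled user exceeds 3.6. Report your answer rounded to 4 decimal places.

0.6137

Conditional on each segment, P(X > 3.6): 1: 0.716531; 2: 0.449329; 3: 0.712039.
By total probability, P(X > 3.6) = 0.34·0.716531 + 0.38·0.449329 + 0.28·0.712039 = 0.613737.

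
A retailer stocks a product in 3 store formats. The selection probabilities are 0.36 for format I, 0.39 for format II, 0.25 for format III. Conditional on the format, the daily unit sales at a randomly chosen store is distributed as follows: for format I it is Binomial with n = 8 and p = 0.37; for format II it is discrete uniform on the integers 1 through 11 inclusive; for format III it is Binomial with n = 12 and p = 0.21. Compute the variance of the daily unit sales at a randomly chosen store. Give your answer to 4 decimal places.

7.5647

Per component, I: μ=2.96, E[X²]=10.6264; II: μ=6, E[X²]=46; III: μ=2.52, E[X²]=8.3412.
E[X] = 0.36·2.96 + 0.39·6 + 0.25·2.52 = 4.0356.
E[X²] = 0.36·10.6264 + 0.39·46 + 0.25·8.3412 = 23.8508.
Var(X) = E[X²] − (E[X])² = 23.8508 − 16.2861 = 7.56474.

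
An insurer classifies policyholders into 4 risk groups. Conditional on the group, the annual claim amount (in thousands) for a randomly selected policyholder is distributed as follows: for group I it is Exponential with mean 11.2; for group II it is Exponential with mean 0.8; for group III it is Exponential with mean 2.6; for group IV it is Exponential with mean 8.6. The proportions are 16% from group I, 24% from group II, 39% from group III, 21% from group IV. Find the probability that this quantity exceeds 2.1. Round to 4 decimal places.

Conditional on each group, P(X > 2.1): I: 0.829029; II: 0.0724398; III: 0.445886; IV: 0.783342.
By total probability, P(X > 2.1) = 0.16·0.829029 + 0.24·0.0724398 + 0.39·0.445886 + 0.21·0.783342 = 0.488427.

0.4884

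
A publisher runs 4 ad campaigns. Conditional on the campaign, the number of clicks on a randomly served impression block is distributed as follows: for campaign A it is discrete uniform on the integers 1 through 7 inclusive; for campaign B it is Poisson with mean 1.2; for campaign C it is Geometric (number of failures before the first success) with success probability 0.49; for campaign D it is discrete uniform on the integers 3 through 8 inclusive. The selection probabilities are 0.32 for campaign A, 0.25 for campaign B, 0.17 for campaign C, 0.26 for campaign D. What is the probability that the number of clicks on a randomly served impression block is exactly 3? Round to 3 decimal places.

0.122

Conditional on each campaign, P(X = 3): A: 0.142857; B: 0.0867439; C: 0.064999; D: 0.166667.
By total probability, P(X = 3) = 0.32·0.142857 + 0.25·0.0867439 + 0.17·0.064999 + 0.26·0.166667 = 0.121783.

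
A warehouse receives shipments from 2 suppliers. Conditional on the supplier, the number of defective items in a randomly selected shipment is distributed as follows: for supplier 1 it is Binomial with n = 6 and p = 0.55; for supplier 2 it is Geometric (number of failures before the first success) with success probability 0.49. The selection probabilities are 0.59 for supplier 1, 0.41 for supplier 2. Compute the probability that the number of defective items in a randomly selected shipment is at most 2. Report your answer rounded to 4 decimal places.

0.5062

Conditional on each supplier, P(X ≤ 2): 1: 0.255264; 2: 0.867349.
By total probability, P(X ≤ 2) = 0.59·0.255264 + 0.41·0.867349 = 0.506219.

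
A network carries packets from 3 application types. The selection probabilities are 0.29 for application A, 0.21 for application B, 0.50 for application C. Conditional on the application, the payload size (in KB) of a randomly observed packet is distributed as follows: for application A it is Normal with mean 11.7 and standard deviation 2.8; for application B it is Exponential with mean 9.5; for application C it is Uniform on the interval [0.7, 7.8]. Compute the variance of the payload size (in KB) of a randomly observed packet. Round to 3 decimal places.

Per component, A: μ=11.7, E[X²]=144.73; B: μ=9.5, E[X²]=180.5; C: μ=4.25, E[X²]=22.2633.
E[X] = 0.29·11.7 + 0.21·9.5 + 0.5·4.25 = 7.513.
E[X²] = 0.29·144.73 + 0.21·180.5 + 0.5·22.2633 = 91.0084.
Var(X) = E[X²] − (E[X])² = 91.0084 − 56.4452 = 34.5632.

34.563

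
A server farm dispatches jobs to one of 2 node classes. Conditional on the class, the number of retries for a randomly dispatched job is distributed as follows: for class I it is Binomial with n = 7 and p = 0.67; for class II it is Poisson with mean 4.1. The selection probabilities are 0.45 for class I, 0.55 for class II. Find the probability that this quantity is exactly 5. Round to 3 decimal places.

0.227

Conditional on each class, P(X = 5): I: 0.30876; II: 0.160004.
By total probability, P(X = 5) = 0.45·0.30876 + 0.55·0.160004 = 0.226944.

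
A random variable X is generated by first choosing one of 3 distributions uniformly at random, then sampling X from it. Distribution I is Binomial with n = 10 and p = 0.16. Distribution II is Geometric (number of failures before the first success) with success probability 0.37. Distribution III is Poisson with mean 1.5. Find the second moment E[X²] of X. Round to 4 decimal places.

5.0517

For each component E[X²] = Var + (mean)², giving I: 3.904; II: 7.5011; III: 3.75.
Overall E[X²] = 0.333333·3.904 + 0.333333·7.5011 + 0.333333·3.75 = 5.0517.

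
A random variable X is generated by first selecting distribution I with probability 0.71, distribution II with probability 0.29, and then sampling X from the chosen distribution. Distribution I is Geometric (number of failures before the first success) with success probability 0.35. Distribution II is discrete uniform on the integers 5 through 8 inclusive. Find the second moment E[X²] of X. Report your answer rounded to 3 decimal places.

18.831

For each component E[X²] = Var + (mean)², giving I: 8.7551; II: 43.5.
Overall E[X²] = 0.71·8.7551 + 0.29·43.5 = 18.8311.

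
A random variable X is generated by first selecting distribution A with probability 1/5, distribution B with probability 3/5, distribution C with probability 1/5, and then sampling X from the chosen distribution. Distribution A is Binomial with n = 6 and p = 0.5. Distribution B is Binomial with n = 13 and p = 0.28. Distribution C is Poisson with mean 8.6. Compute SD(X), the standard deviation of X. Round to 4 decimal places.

2.8015

Per component, A: μ=3, E[X²]=10.5; B: μ=3.64, E[X²]=15.8704; C: μ=8.6, E[X²]=82.56.
E[X] = 0.2·3 + 0.6·3.64 + 0.2·8.6 = 4.504.
E[X²] = 0.2·10.5 + 0.6·15.8704 + 0.2·82.56 = 28.1342.
Var(X) = E[X²] − (E[X])² = 28.1342 − 20.286 = 7.84822.
SD(X) = √7.84822 = 2.80147.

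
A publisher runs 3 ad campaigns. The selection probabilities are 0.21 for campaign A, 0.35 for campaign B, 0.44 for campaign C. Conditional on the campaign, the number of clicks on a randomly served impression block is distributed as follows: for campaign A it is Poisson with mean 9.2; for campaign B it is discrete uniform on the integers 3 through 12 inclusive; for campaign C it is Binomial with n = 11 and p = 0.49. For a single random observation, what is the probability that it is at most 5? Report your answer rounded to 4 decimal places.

0.3588

Conditional on each campaign, P(X ≤ 5): A: 0.104074; B: 0.3; C: 0.527052.
By total probability, P(X ≤ 5) = 0.21·0.104074 + 0.35·0.3 + 0.44·0.527052 = 0.358759.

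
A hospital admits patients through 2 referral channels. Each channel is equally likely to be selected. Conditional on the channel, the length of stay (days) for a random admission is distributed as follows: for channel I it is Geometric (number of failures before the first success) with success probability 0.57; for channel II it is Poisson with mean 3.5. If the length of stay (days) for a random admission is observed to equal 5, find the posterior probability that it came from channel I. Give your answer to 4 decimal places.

Likelihoods P(X=5 | ·): I: 0.00837948; II: 0.132169.
Posterior ∝ prior × likelihood. Numerator for I: 0.5·0.00837948 = 0.00418974.
Normalizing constant: 0.5·0.00837948 + 0.5·0.132169 = 0.070274.
P(I | observation) = 0.00418974 / 0.070274 = 0.05962.

0.0596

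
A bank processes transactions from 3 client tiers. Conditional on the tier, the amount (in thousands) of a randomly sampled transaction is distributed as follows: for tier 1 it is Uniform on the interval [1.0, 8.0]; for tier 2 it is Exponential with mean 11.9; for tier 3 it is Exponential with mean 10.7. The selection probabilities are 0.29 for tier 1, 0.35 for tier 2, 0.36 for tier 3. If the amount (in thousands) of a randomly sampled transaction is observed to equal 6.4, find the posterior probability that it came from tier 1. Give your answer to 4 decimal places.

0.5373

Likelihoods f(6.4 | ·): 1: 0.142857; 2: 0.0490776; 3: 0.0513868.
Posterior ∝ prior × likelihood. Numerator for 1: 0.29·0.142857 = 0.0414286.
Normalizing constant: 0.29·0.142857 + 0.35·0.0490776 + 0.36·0.0513868 = 0.077105.
P(1 | observation) = 0.0414286 / 0.077105 = 0.537301.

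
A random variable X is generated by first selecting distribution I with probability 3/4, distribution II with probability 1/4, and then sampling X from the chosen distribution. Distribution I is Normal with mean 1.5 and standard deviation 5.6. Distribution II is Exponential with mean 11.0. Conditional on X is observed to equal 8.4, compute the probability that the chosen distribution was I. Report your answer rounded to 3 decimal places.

Likelihoods f(8.4 | ·): I: 0.0333468; II: 0.0423608.
Posterior ∝ prior × likelihood. Numerator for I: 0.75·0.0333468 = 0.0250101.
Normalizing constant: 0.75·0.0333468 + 0.25·0.0423608 = 0.0356003.
P(I | observation) = 0.0250101 / 0.0356003 = 0.702525.

0.703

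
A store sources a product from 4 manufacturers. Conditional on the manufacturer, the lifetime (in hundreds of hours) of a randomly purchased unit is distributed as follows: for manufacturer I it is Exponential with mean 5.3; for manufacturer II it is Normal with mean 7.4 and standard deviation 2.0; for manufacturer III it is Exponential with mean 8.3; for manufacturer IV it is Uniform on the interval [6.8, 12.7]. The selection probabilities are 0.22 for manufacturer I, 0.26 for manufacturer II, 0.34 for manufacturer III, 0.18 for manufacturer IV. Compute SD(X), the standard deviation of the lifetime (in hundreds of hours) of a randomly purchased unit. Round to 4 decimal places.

Per component, I: μ=5.3, E[X²]=56.18; II: μ=7.4, E[X²]=58.76; III: μ=8.3, E[X²]=137.78; IV: μ=9.75, E[X²]=97.9633.
E[X] = 0.22·5.3 + 0.26·7.4 + 0.34·8.3 + 0.18·9.75 = 7.667.
E[X²] = 0.22·56.18 + 0.26·58.76 + 0.34·137.78 + 0.18·97.9633 = 92.1158.
Var(X) = E[X²] − (E[X])² = 92.1158 − 58.7829 = 33.3329.
SD(X) = √33.3329 = 5.77347.

5.7735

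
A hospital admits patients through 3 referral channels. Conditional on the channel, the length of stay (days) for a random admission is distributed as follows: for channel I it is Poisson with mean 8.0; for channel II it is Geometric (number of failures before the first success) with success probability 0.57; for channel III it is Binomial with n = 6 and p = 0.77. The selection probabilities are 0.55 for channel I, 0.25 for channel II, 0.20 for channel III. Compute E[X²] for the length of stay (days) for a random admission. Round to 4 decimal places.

For each component E[X²] = Var + (mean)², giving I: 72; II: 1.89258; III: 22.407.
Overall E[X²] = 0.55·72 + 0.25·1.89258 + 0.2·22.407 = 44.5545.

44.5545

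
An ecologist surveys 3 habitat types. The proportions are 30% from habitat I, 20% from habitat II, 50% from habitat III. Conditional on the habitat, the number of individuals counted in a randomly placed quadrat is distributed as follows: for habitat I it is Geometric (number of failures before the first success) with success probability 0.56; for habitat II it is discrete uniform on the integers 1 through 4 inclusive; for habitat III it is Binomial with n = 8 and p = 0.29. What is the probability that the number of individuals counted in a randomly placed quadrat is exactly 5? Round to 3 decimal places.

Conditional on each habitat, P(X = 5): I: 0.00923531; II: 0; III: 0.0411105.
By total probability, P(X = 5) = 0.3·0.00923531 + 0.2·0 + 0.5·0.0411105 = 0.0233259.

0.023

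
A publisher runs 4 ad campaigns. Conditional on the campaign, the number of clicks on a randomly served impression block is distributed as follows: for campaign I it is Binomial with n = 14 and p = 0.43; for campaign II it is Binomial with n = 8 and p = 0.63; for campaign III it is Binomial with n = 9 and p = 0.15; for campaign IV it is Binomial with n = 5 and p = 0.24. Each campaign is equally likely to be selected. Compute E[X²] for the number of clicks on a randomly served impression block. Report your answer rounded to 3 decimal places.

18.065

For each component E[X²] = Var + (mean)², giving I: 39.6718; II: 27.2664; III: 2.97; IV: 2.352.
Overall E[X²] = 0.25·39.6718 + 0.25·27.2664 + 0.25·2.97 + 0.25·2.352 = 18.065.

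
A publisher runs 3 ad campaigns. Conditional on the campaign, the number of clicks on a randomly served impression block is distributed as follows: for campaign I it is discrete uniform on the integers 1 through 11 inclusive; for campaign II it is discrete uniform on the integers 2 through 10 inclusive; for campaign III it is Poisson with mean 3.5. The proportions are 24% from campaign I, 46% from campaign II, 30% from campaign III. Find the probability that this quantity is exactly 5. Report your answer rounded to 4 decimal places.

Conditional on each campaign, P(X = 5): I: 0.0909091; II: 0.111111; III: 0.132169.
By total probability, P(X = 5) = 0.24·0.0909091 + 0.46·0.111111 + 0.3·0.132169 = 0.11258.

0.1126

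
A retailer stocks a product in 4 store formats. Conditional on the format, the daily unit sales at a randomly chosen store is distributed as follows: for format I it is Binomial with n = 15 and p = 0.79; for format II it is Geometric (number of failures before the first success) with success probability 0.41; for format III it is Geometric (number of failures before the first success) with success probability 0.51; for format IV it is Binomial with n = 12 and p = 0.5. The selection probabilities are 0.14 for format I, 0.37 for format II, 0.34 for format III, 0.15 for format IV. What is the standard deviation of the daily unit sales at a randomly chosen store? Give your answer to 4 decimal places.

4.1465

Per component, I: μ=11.85, E[X²]=142.911; II: μ=1.43902, E[X²]=5.58061; III: μ=0.960784, E[X²]=2.807; IV: μ=6, E[X²]=39.
E[X] = 0.14·11.85 + 0.37·1.43902 + 0.34·0.960784 + 0.15·6 = 3.41811.
E[X²] = 0.14·142.911 + 0.37·5.58061 + 0.34·2.807 + 0.15·39 = 28.8767.
Var(X) = E[X²] − (E[X])² = 28.8767 − 11.6834 = 17.1933.
SD(X) = √17.1933 = 4.14648.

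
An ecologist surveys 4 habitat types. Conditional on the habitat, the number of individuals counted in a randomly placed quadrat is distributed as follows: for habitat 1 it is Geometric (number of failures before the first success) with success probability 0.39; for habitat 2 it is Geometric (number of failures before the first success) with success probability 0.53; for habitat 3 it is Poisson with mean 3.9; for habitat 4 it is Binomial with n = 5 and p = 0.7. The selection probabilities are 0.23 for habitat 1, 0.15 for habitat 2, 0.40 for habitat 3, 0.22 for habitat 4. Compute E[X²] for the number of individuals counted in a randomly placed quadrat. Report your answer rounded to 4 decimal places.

For each component E[X²] = Var + (mean)², giving 1: 6.45694; 2: 2.45959; 3: 19.11; 4: 13.3.
Overall E[X²] = 0.23·6.45694 + 0.15·2.45959 + 0.4·19.11 + 0.22·13.3 = 12.424.

12.4240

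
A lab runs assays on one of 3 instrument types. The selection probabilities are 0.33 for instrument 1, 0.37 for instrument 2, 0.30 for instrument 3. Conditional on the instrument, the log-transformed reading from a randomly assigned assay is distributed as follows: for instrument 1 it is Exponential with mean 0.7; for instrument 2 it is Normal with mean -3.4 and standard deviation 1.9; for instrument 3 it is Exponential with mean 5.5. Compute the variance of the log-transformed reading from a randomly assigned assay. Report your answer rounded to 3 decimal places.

Per component, 1: μ=0.7, E[X²]=0.98; 2: μ=-3.4, E[X²]=15.17; 3: μ=5.5, E[X²]=60.5.
E[X] = 0.33·0.7 + 0.37·-3.4 + 0.3·5.5 = 0.623.
E[X²] = 0.33·0.98 + 0.37·15.17 + 0.3·60.5 = 24.0863.
Var(X) = E[X²] − (E[X])² = 24.0863 − 0.388129 = 23.6982.

23.698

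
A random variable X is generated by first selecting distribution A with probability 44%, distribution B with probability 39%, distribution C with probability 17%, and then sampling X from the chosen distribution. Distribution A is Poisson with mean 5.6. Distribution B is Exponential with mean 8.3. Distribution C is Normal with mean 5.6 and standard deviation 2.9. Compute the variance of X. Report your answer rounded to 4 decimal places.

Per component, A: μ=5.6, E[X²]=36.96; B: μ=8.3, E[X²]=137.78; C: μ=5.6, E[X²]=39.77.
E[X] = 0.44·5.6 + 0.39·8.3 + 0.17·5.6 = 6.653.
E[X²] = 0.44·36.96 + 0.39·137.78 + 0.17·39.77 = 76.7575.
Var(X) = E[X²] − (E[X])² = 76.7575 − 44.2624 = 32.4951.

32.4951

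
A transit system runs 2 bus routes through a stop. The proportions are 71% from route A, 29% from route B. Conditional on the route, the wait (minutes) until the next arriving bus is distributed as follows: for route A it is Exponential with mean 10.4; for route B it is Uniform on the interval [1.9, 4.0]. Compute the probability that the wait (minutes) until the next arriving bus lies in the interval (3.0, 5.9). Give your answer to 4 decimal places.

Conditional on each route, P(3.0 < X < 5.9): A: 0.182366; B: 0.47619.
By total probability, P(3.0 < X < 5.9) = 0.71·0.182366 + 0.29·0.47619 = 0.267575.

0.2676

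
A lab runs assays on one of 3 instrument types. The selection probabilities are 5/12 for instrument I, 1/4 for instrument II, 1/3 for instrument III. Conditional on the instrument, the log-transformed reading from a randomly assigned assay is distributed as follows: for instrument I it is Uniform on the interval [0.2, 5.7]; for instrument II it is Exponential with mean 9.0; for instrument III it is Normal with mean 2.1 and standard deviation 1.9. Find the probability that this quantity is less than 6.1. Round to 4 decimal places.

0.8672

Conditional on each instrument, P(X < 6.1): I: 1; II: 0.492256; III: 0.982366.
By total probability, P(X < 6.1) = 0.416667·1 + 0.25·0.492256 + 0.333333·0.982366 = 0.867186.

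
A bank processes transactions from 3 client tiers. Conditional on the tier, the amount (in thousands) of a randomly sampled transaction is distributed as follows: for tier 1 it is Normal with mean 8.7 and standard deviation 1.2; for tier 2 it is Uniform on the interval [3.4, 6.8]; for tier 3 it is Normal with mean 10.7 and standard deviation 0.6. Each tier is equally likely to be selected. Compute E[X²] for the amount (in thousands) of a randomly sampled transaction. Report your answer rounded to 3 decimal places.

72.984

For each component E[X²] = Var + (mean)², giving 1: 77.13; 2: 26.9733; 3: 114.85.
Overall E[X²] = 0.333333·77.13 + 0.333333·26.9733 + 0.333333·114.85 = 72.9844.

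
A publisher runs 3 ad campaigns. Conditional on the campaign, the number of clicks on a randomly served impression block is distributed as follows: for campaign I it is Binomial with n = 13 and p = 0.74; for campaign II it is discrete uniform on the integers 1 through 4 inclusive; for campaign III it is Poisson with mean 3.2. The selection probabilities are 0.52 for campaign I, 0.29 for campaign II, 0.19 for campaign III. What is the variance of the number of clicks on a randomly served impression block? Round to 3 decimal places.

14.015

Per component, I: μ=9.62, E[X²]=95.0456; II: μ=2.5, E[X²]=7.5; III: μ=3.2, E[X²]=13.44.
E[X] = 0.52·9.62 + 0.29·2.5 + 0.19·3.2 = 6.3354.
E[X²] = 0.52·95.0456 + 0.29·7.5 + 0.19·13.44 = 54.1523.
Var(X) = E[X²] − (E[X])² = 54.1523 − 40.1373 = 14.015.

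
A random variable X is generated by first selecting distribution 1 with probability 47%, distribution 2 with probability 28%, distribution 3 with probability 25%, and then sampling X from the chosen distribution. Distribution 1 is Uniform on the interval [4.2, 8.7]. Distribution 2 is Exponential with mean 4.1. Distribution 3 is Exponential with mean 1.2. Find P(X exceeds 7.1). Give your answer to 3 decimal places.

0.217

Conditional on each component, P(X > 7.1): 1: 0.355556; 2: 0.176982; 3: 0.00269417.
By total probability, P(X > 7.1) = 0.47·0.355556 + 0.28·0.176982 + 0.25·0.00269417 = 0.21734.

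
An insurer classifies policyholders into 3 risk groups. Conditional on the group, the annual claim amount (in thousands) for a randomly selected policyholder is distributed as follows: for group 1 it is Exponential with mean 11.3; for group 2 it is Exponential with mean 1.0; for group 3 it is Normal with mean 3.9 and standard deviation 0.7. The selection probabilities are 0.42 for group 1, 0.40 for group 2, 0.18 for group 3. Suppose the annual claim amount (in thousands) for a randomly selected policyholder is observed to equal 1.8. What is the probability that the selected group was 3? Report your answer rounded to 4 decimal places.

Likelihoods f(1.8 | ·): 1: 0.0754644; 2: 0.165299; 3: 0.00633121.
Posterior ∝ prior × likelihood. Numerator for 3: 0.18·0.00633121 = 0.00113962.
Normalizing constant: 0.42·0.0754644 + 0.4·0.165299 + 0.18·0.00633121 = 0.0989542.
P(3 | observation) = 0.00113962 / 0.0989542 = 0.0115166.

0.0115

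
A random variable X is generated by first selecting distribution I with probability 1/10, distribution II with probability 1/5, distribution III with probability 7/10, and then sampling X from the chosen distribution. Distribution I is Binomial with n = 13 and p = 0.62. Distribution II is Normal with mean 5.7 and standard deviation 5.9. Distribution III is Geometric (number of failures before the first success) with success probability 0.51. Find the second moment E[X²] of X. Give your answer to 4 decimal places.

For each component E[X²] = Var + (mean)², giving I: 68.0264; II: 67.3; III: 2.807.
Overall E[X²] = 0.1·68.0264 + 0.2·67.3 + 0.7·2.807 = 22.2275.

22.2275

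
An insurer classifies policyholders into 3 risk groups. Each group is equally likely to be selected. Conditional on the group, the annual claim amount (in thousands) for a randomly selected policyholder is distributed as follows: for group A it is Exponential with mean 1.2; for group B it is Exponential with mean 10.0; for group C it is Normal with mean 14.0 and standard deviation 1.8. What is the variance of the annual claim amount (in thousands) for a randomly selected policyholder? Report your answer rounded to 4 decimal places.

Per component, A: μ=1.2, E[X²]=2.88; B: μ=10, E[X²]=200; C: μ=14, E[X²]=199.24.
E[X] = 0.333333·1.2 + 0.333333·10 + 0.333333·14 = 8.4.
E[X²] = 0.333333·2.88 + 0.333333·200 + 0.333333·199.24 = 134.04.
Var(X) = E[X²] − (E[X])² = 134.04 − 70.56 = 63.48.

63.4800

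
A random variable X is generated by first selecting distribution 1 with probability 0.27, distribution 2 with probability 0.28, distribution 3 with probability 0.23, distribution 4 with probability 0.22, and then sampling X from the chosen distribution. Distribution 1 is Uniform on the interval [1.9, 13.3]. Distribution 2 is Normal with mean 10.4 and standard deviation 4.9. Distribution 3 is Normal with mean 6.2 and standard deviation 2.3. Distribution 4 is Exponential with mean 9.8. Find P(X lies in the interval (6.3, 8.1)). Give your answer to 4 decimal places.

0.1591

Conditional on each component, P(6.3 < X < 8.1): 1: 0.157895; 2: 0.118025; 3: 0.278283; 4: 0.0882233.
By total probability, P(6.3 < X < 8.1) = 0.27·0.157895 + 0.28·0.118025 + 0.23·0.278283 + 0.22·0.0882233 = 0.159093.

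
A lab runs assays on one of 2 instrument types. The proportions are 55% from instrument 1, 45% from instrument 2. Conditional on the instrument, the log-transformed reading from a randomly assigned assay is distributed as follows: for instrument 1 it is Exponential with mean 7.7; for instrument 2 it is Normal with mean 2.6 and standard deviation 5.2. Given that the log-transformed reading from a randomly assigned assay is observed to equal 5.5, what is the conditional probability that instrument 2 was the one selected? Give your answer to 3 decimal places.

Likelihoods f(5.5 | ·): 1: 0.0635768; 2: 0.0656704.
Posterior ∝ prior × likelihood. Numerator for 2: 0.45·0.0656704 = 0.0295517.
Normalizing constant: 0.55·0.0635768 + 0.45·0.0656704 = 0.0645189.
P(2 | observation) = 0.0295517 / 0.0645189 = 0.458031.

0.458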